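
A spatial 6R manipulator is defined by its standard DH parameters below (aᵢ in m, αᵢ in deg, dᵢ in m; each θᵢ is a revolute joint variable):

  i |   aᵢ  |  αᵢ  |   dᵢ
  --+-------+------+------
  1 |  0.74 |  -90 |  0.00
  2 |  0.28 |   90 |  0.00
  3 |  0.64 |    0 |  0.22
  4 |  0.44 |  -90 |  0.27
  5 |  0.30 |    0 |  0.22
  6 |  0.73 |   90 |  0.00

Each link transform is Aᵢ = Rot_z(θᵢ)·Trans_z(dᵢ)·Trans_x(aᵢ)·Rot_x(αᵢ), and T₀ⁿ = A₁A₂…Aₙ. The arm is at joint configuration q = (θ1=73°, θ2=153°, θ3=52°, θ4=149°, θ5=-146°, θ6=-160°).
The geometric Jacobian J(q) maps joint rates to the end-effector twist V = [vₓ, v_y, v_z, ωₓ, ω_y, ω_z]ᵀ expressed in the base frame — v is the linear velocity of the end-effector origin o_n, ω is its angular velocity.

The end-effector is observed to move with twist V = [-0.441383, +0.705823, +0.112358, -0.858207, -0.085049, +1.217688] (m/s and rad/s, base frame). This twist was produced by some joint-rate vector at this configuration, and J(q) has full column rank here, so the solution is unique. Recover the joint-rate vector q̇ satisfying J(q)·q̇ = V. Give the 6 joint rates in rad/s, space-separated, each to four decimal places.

o_n = [0.1068, 0.6112, -0.1387]
J₁: ẑ×o_n = [-0.6112, 0.1068, 0.0000], ω = ẑ
J2: z=[-0.9563, 0.2924, 0.0000] o=[0.2164, 0.7077, 0.0000] → [-0.0406, -0.1326, 0.1243, -0.9563, 0.2924, 0.0000]
J3: z=[0.1327, 0.4342, -0.8910] o=[0.1434, 0.4691, -0.1271] → [0.1216, 0.0342, 0.0348, 0.1327, 0.4342, -0.8910]
J4: z=[0.1327, 0.4342, -0.8910] o=[-0.4123, 0.3763, -0.5020] → [0.3670, -0.5107, -0.1942, 0.1327, 0.4342, -0.8910]
J5: z=[0.7994, -0.5783, -0.1627] o=[-0.1187, 0.7974, -0.5561] → [-0.2717, -0.3704, -0.0185, 0.7994, -0.5783, -0.1627]
J6: z=[0.7994, -0.5783, -0.1627] o=[-0.0663, 0.5713, -0.8468] → [-0.4030, -0.5942, 0.1320, 0.7994, -0.5783, -0.1627]
q̇ = J⁺·V = [0.4330, 0.6390, 0.0530, -0.9030, 0.8110, -0.9790]

0.4330 0.6390 0.0530 -0.9030 0.8110 -0.9790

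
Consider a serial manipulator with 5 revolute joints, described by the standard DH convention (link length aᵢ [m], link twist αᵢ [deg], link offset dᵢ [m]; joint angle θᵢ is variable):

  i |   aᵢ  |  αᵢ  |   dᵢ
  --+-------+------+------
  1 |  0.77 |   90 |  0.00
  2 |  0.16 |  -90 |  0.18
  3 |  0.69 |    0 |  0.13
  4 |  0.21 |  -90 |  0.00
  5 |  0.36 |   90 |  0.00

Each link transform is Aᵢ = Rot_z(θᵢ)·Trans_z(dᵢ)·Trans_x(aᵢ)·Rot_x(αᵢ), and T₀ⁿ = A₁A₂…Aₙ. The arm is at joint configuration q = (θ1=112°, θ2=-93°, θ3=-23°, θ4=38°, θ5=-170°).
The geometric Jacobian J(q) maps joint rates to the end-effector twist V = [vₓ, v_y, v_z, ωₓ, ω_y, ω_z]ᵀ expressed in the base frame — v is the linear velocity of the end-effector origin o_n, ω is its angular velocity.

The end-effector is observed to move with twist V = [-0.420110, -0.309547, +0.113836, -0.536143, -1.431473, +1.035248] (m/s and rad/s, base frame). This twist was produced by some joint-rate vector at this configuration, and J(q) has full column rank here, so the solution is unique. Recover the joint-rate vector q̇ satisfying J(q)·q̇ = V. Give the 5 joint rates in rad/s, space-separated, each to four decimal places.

o_n = [0.1039, 1.0428, -0.6647]
J₁: ẑ×o_n = [-1.0428, 0.1039, 0.0000], ω = ẑ
J2: z=[0.9272, 0.3746, 0.0000] o=[-0.2884, 0.7139, 0.0000] → [-0.2490, 0.6163, 0.1579, 0.9272, 0.3746, 0.0000]
J3: z=[-0.3741, 0.9259, -0.0523] o=[-0.1184, 0.7736, -0.1598] → [-0.4534, -0.2005, -0.3066, -0.3741, 0.9259, -0.0523]
J4: z=[-0.3741, 0.9259, -0.0523] o=[0.0954, 0.9641, -0.8009] → [0.1302, 0.0505, -0.0374, -0.3741, 0.9259, -0.0523]
J5: z=[-0.9007, -0.3493, 0.2585] o=[0.0490, 0.9339, -1.0034] → [-0.1464, 0.3193, -0.0789, -0.9007, -0.3493, 0.2585]
q̇ = J⁺·V = [0.9560, -0.9580, -0.8510, -0.2780, 0.0780]

0.9560 -0.9580 -0.8510 -0.2780 0.0780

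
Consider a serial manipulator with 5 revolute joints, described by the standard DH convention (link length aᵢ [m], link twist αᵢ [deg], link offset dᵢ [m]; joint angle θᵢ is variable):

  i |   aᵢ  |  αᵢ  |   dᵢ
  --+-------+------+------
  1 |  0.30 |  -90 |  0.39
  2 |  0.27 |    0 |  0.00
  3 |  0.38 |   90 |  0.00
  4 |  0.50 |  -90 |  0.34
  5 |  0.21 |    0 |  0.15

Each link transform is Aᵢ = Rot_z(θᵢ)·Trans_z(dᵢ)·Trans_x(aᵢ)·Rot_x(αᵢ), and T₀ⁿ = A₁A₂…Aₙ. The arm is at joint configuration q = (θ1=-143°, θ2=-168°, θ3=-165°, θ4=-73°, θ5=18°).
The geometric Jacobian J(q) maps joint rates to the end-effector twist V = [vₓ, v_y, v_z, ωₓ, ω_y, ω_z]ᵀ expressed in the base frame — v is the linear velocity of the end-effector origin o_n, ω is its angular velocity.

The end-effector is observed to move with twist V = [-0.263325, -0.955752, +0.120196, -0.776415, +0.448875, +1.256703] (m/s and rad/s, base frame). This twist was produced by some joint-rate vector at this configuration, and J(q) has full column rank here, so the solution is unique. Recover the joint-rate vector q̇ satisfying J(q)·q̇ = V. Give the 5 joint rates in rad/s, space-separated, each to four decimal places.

0.3340 -0.8850 0.0920 0.9810 -0.1120

o_n = [-1.0228, 0.0122, 0.3607]
J₁: ẑ×o_n = [-0.0122, -1.0228, 0.0000], ω = ẑ
J2: z=[0.6018, -0.7986, 0.0000] o=[-0.2396, -0.1805, 0.3900] → [0.0234, 0.0176, -0.5095, 0.6018, -0.7986, 0.0000]
J3: z=[0.6018, -0.7986, 0.0000] o=[-0.0287, -0.0216, 0.4461] → [0.0682, 0.0514, -0.7736, 0.6018, -0.7986, 0.0000]
J4: z=[-0.3626, -0.2732, 0.8910] o=[-0.2991, -0.2254, 0.2736] → [-0.2355, -0.6132, -0.2839, -0.3626, -0.2732, 0.8910]
J5: z=[-0.5045, -0.7463, -0.4342] o=[-0.8141, -0.0148, 0.5102] → [0.1233, 0.0152, -0.1693, -0.5045, -0.7463, -0.4342]
q̇ = J⁺·V = [0.3340, -0.8850, 0.0920, 0.9810, -0.1120]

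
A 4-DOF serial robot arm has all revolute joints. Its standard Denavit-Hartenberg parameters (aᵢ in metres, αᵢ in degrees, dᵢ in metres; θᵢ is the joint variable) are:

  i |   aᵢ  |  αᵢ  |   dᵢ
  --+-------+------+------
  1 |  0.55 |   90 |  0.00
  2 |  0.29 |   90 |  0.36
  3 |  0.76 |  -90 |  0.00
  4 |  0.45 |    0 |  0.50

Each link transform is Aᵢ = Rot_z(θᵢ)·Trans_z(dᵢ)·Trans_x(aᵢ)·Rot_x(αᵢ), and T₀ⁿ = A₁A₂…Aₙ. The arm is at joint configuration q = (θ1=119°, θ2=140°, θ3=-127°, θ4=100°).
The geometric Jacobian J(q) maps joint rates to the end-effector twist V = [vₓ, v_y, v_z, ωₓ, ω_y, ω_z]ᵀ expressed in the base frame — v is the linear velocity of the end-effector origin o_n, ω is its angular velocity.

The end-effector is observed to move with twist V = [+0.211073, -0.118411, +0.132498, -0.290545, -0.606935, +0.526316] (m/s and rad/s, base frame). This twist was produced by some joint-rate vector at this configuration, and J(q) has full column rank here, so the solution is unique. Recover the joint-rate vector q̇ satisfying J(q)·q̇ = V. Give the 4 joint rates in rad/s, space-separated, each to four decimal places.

0.4680 -0.2950 -0.2060 0.4210

o_n = [-0.4495, -0.1904, -0.1602]
J₁: ẑ×o_n = [0.1904, -0.4495, 0.0000], ω = ẑ
J2: z=[0.8746, 0.4848, 0.0000] o=[-0.2666, 0.4810, 0.0000] → [-0.0777, 0.1401, -0.4986, 0.8746, 0.4848, 0.0000]
J3: z=[-0.3116, 0.5622, 0.7660] o=[0.1559, 0.4613, 0.1864] → [0.3043, -0.5718, 0.5435, -0.3116, 0.5622, 0.7660]
J4: z=[-0.2298, -0.8268, 0.5134] o=[-0.5448, 0.4735, -0.1076] → [0.3842, 0.0368, 0.2313, -0.2298, -0.8268, 0.5134]
q̇ = J⁺·V = [0.4680, -0.2950, -0.2060, 0.4210]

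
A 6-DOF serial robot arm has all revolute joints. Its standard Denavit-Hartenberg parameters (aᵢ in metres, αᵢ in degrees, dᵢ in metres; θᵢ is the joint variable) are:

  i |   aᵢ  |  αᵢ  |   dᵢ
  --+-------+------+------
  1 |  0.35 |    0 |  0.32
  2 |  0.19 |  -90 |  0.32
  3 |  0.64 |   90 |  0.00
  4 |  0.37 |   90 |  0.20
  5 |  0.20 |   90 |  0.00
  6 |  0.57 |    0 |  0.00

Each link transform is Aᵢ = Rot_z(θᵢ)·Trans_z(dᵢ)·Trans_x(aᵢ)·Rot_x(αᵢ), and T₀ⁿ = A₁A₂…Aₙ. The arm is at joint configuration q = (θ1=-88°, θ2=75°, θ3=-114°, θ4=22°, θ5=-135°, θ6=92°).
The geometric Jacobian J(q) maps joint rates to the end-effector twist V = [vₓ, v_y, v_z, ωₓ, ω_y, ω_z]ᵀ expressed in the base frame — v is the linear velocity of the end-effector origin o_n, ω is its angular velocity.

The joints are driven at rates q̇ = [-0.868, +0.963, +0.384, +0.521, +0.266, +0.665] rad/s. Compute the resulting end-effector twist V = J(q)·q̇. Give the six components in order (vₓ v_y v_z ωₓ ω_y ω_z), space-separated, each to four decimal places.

-0.2402 0.3071 0.5579 -0.7577 0.1351 -0.6154

o_n = [-0.3931, -0.7050, 1.5956]
J₁: ẑ×o_n = [0.7050, -0.3931, 0.0000], ω = ẑ
J2: z=[0.0000, 0.0000, 1.0000] o=[0.0122, -0.3498, 0.3200] → [0.3552, -0.4053, 0.0000, 0.0000, 0.0000, 1.0000]
J3: z=[0.2250, 0.9744, 0.0000] o=[0.1973, -0.3925, 0.6400] → [0.9311, -0.2150, 0.5050, 0.2250, 0.9744, 0.0000]
J4: z=[-0.8901, 0.2055, -0.4067] o=[-0.0563, -0.3340, 1.2247] → [-0.0747, 0.4671, 0.3995, -0.8901, 0.2055, -0.4067]
J5: z=[-0.3570, -0.8691, 0.3422] o=[-0.3391, -0.1264, 1.4567] → [0.0773, 0.0311, 0.1597, -0.3570, -0.8691, 0.3422]
J6: z=[-0.4292, -0.1728, -0.8865] o=[-0.1732, -0.2191, 1.3945] → [-0.4655, 0.2813, 0.1705, -0.4292, -0.1728, -0.8865]
V = J·q̇ = [-0.2402, 0.3071, 0.5579, -0.7577, 0.1351, -0.6154]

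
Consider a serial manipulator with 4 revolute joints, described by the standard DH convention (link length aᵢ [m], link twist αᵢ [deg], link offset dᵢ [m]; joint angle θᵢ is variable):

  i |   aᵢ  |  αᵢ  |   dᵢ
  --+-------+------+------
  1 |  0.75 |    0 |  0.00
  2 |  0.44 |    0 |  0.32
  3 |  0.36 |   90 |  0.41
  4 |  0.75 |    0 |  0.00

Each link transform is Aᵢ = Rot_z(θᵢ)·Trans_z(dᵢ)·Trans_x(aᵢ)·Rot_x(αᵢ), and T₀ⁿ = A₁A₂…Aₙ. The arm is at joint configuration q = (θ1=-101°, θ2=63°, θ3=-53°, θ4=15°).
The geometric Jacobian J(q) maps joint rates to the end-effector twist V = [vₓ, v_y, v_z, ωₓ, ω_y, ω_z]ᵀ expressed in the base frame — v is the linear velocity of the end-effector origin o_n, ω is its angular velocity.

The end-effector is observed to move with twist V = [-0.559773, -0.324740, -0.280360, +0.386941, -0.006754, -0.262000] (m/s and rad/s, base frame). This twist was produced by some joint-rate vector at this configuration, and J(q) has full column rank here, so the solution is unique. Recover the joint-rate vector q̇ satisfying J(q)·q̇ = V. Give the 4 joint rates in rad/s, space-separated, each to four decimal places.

o_n = [0.1847, -2.0914, 0.9241]
J₁: ẑ×o_n = [2.0914, 0.1847, -0.0000], ω = ẑ
J2: z=[0.0000, 0.0000, 1.0000] o=[-0.1431, -0.7362, 0.0000] → [1.3552, 0.3278, -0.0000, 0.0000, 0.0000, 1.0000]
J3: z=[0.0000, 0.0000, 1.0000] o=[0.2036, -1.0071, 0.3200] → [1.0843, -0.0189, 0.0000, 0.0000, 0.0000, 1.0000]
J4: z=[-0.9998, 0.0175, 0.0000] o=[0.1973, -1.3671, 0.7300] → [0.0034, 0.1941, 0.7244, -0.9998, 0.0175, 0.0000]
q̇ = J⁺·V = [-0.0890, -0.6820, 0.5090, -0.3870]

-0.0890 -0.6820 0.5090 -0.3870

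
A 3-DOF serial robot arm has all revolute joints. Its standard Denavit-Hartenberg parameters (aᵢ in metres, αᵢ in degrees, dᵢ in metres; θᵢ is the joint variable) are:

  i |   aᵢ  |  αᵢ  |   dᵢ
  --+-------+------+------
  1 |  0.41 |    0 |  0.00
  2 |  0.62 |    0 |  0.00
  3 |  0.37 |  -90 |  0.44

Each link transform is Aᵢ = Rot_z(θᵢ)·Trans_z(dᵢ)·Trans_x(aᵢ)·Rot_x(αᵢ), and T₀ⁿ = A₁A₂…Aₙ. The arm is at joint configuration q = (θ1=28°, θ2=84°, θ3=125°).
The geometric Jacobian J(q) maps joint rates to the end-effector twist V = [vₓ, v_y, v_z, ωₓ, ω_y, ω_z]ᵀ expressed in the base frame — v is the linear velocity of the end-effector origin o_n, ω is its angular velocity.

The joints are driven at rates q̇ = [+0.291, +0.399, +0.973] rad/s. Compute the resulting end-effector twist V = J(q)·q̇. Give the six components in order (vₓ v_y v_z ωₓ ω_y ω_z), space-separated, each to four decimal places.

o_n = [-0.0718, 0.4570, 0.4400]
J₁: ẑ×o_n = [-0.4570, -0.0718, 0.0000], ω = ẑ
J2: z=[0.0000, 0.0000, 1.0000] o=[0.3620, 0.1925, 0.0000] → [-0.2645, -0.4338, 0.0000, 0.0000, 0.0000, 1.0000]
J3: z=[0.0000, 0.0000, 1.0000] o=[0.1298, 0.7673, 0.0000] → [0.3103, -0.2015, 0.0000, 0.0000, 0.0000, 1.0000]
V = J·q̇ = [0.0634, -0.3900, 0.0000, 0.0000, 0.0000, 1.6630]

0.0634 -0.3900 0.0000 0.0000 0.0000 1.6630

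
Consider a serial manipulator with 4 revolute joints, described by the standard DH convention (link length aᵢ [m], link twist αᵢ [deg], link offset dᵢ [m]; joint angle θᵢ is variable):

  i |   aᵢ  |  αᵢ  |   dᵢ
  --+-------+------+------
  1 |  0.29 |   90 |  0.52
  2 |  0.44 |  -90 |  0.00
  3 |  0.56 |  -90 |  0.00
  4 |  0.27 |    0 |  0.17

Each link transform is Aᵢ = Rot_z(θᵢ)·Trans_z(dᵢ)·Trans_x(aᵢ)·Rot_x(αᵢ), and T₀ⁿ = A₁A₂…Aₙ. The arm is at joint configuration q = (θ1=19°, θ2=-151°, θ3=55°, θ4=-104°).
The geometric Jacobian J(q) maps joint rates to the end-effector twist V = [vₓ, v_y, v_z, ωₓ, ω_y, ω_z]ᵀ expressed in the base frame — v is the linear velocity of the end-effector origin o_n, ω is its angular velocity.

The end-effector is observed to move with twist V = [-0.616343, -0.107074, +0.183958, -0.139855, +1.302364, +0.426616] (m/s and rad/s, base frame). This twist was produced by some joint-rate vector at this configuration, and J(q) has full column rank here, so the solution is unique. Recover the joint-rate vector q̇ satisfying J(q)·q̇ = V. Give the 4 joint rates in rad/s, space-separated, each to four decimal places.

o_n = [-0.2527, 0.4447, 0.0075]
J₁: ẑ×o_n = [-0.4447, -0.2527, 0.0000], ω = ẑ
J2: z=[0.3256, -0.9455, 0.0000] o=[0.2742, 0.0944, 0.5200] → [0.4846, 0.1669, -0.3842, 0.3256, -0.9455, 0.0000]
J3: z=[0.4584, 0.1578, -0.8746] o=[-0.0897, -0.0309, 0.3067] → [0.3687, 0.2798, 0.2437, 0.4584, 0.1578, -0.8746]
J4: z=[0.4907, 0.7756, 0.3971] o=[-0.5046, 0.3114, 0.1510] → [-0.1642, 0.1704, -0.1300, 0.4907, 0.7756, 0.3971]
q̇ = J⁺·V = [-0.1250, -0.9110, -0.3410, 0.6380]

-0.1250 -0.9110 -0.3410 0.6380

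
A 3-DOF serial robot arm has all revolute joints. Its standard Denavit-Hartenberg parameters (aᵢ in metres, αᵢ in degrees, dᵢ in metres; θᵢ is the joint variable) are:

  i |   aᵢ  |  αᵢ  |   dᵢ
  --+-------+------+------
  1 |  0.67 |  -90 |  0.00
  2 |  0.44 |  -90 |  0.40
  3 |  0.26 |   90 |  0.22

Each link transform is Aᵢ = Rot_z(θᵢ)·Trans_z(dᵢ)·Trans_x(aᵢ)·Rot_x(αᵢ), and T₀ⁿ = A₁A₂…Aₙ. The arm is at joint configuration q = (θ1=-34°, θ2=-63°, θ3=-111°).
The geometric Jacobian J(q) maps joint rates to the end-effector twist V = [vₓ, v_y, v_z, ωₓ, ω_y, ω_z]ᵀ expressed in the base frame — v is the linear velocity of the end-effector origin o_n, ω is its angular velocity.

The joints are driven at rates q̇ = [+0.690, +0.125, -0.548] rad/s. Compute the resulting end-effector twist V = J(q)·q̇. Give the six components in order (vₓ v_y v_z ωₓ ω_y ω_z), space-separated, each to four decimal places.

-0.0297 0.8103 -0.1627 -0.3349 0.3767 0.9388

o_n = [1.2079, -0.0395, 0.2091]
J₁: ẑ×o_n = [0.0395, 1.2079, -0.0000], ω = ẑ
J2: z=[0.5592, 0.8290, 0.0000] o=[0.5555, -0.3747, 0.0000] → [0.1734, -0.1170, -0.3535, 0.5592, 0.8290, 0.0000]
J3: z=[0.7387, -0.4982, -0.4540] o=[0.9447, -0.1547, 0.3920] → [0.1435, 0.0156, 0.2163, 0.7387, -0.4982, -0.4540]
V = J·q̇ = [-0.0297, 0.8103, -0.1627, -0.3349, 0.3767, 0.9388]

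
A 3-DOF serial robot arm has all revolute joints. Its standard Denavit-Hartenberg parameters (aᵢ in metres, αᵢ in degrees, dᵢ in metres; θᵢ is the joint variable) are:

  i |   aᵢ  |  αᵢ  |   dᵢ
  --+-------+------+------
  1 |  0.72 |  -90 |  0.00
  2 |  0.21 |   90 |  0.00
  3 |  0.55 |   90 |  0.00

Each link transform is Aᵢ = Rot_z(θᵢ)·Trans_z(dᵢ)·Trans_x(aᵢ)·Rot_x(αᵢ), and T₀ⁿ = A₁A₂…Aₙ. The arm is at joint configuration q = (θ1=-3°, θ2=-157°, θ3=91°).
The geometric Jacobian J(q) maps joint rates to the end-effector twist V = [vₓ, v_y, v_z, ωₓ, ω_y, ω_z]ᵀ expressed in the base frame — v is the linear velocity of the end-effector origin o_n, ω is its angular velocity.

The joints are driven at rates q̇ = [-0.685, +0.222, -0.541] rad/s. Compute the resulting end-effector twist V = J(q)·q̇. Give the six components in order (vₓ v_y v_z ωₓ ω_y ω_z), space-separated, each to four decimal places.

0.1011 -0.3674 0.1572 0.2227 0.2106 -0.1870

o_n = [0.5636, 0.5211, 0.0783]
J₁: ẑ×o_n = [-0.5211, 0.5636, 0.0000], ω = ẑ
J2: z=[0.0523, 0.9986, 0.0000] o=[0.7190, -0.0377, 0.0000] → [0.0782, -0.0041, 0.1845, 0.0523, 0.9986, 0.0000]
J3: z=[-0.3902, 0.0204, -0.9205] o=[0.5260, -0.0276, 0.0821] → [0.5050, -0.0361, -0.2149, -0.3902, 0.0204, -0.9205]
V = J·q̇ = [0.1011, -0.3674, 0.1572, 0.2227, 0.2106, -0.1870]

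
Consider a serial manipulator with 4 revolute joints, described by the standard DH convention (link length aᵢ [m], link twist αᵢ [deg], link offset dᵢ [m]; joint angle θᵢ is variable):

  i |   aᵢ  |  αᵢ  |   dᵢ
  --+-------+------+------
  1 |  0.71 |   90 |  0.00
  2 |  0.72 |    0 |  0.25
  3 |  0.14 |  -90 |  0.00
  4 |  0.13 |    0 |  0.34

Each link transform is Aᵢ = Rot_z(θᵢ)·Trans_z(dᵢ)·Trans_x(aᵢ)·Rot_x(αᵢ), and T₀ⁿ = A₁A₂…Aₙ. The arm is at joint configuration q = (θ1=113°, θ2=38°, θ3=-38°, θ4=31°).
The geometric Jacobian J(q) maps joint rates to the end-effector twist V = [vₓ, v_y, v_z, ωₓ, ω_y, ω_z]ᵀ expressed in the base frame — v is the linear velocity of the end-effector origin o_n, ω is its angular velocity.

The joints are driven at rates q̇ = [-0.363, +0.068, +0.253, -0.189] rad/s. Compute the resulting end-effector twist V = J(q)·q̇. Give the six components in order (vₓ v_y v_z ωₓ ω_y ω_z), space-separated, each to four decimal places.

o_n = [-0.4289, 1.4788, 0.7833]
J₁: ẑ×o_n = [-1.4788, -0.4289, 0.0000], ω = ẑ
J2: z=[0.9205, 0.3907, 0.0000] o=[-0.2774, 0.6536, 0.0000] → [0.3061, -0.7210, 0.8188, 0.9205, 0.3907, 0.0000]
J3: z=[0.9205, 0.3907, 0.0000] o=[-0.2690, 1.2735, 0.4433] → [0.1328, -0.3130, 0.2514, 0.9205, 0.3907, 0.0000]
J4: z=[0.0000, 0.0000, 1.0000] o=[-0.3237, 1.4024, 0.4433] → [-0.0764, -0.1052, 0.0000, 0.0000, 0.0000, 1.0000]
V = J·q̇ = [0.6057, 0.0473, 0.1193, 0.2955, 0.1254, -0.5520]

0.6057 0.0473 0.1193 0.2955 0.1254 -0.5520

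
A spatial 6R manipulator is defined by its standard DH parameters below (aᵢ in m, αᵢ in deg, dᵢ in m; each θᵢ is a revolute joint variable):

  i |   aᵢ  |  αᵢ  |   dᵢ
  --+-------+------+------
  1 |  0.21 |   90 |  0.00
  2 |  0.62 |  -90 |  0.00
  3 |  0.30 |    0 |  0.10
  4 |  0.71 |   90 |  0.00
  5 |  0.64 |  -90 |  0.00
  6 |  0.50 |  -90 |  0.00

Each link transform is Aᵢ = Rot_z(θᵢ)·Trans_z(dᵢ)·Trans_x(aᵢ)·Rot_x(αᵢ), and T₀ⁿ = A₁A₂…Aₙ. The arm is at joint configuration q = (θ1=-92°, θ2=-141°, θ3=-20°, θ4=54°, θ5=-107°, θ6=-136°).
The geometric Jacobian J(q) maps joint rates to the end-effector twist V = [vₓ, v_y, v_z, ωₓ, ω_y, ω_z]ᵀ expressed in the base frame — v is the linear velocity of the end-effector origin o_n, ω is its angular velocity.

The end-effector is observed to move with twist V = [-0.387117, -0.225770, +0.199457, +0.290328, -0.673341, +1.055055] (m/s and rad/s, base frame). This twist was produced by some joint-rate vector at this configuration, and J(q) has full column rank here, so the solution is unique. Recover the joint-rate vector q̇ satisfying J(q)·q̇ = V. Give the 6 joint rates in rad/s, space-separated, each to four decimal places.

0.0200 -0.2380 -0.4010 -0.2690 -0.7150 -0.9670

o_n = [0.0009, 1.1529, -0.8869]
J₁: ẑ×o_n = [-1.1529, 0.0009, 0.0000], ω = ẑ
J2: z=[-0.9994, 0.0349, 0.0000] o=[-0.0073, -0.2099, 0.0000] → [-0.0310, -0.8863, -1.3623, -0.9994, 0.0349, 0.0000]
J3: z=[-0.0220, -0.6289, -0.7771] o=[0.0095, 0.2717, -0.3902] → [0.9973, -0.0042, -0.0248, -0.0220, -0.6289, -0.7771]
J4: z=[-0.0220, -0.6289, -0.7771] o=[-0.0876, 0.4313, -0.6453] → [0.7127, -0.0741, 0.0398, -0.0220, -0.6289, -0.7771]
J5: z=[-0.8134, 0.4632, -0.3519] o=[0.3251, 0.8746, -1.0157] → [0.1576, 0.2189, -0.0762, -0.8134, 0.4632, -0.3519]
J6: z=[0.5624, 0.7810, -0.2717] o=[0.2298, 1.1427, -0.4425] → [-0.3443, 0.3121, 0.1845, 0.5624, 0.7810, -0.2717]
q̇ = J⁺·V = [0.0200, -0.2380, -0.4010, -0.2690, -0.7150, -0.9670]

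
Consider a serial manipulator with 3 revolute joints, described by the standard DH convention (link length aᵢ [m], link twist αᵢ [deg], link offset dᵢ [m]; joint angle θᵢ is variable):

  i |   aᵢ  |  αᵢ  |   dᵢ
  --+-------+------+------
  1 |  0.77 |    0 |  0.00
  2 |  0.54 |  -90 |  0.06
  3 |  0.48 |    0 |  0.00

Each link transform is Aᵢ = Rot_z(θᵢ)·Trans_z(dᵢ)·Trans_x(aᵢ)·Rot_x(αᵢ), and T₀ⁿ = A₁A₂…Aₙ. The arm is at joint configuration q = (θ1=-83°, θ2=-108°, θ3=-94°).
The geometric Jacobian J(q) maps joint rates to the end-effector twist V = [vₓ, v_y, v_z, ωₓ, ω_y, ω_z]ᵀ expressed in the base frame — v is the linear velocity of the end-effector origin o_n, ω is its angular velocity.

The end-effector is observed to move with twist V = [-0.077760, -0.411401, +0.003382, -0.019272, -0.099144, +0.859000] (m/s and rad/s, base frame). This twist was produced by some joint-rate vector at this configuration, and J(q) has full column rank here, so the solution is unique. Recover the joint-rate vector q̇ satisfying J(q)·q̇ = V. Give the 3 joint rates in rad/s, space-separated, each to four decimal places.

o_n = [-0.4034, -0.6676, 0.5388]
J₁: ẑ×o_n = [0.6676, -0.4034, 0.0000], ω = ẑ
J2: z=[0.0000, 0.0000, 1.0000] o=[0.0938, -0.7643, 0.0000] → [-0.0966, -0.4972, 0.0000, 0.0000, 0.0000, 1.0000]
J3: z=[-0.1908, -0.9816, 0.0000] o=[-0.4362, -0.6612, 0.0600] → [-0.4700, 0.0914, 0.0335, -0.1908, -0.9816, 0.0000]
q̇ = J⁺·V = [0.0690, 0.7900, 0.1010]

0.0690 0.7900 0.1010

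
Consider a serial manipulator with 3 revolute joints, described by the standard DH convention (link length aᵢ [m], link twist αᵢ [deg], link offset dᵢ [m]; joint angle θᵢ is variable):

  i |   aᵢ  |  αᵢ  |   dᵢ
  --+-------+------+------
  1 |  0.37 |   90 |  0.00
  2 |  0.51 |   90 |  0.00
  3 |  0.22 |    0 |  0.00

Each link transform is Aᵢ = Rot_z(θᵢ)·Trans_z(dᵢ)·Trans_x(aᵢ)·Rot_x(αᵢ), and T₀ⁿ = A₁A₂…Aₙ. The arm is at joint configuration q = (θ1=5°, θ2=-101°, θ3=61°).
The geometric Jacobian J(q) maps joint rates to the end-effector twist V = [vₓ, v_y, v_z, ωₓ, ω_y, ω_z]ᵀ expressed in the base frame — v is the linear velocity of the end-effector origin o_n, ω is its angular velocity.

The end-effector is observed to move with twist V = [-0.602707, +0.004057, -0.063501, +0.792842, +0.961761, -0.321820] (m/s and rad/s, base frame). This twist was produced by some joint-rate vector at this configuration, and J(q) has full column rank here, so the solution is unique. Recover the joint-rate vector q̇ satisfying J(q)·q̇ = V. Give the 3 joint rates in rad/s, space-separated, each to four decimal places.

-0.1520 -0.8890 -0.8900

o_n = [0.2681, -0.1697, -0.6053]
J₁: ẑ×o_n = [0.1697, 0.2681, -0.0000], ω = ẑ
J2: z=[0.0872, -0.9962, 0.0000] o=[0.3686, 0.0322, 0.0000] → [0.6030, 0.0528, -0.1177, 0.0872, -0.9962, 0.0000]
J3: z=[-0.9779, -0.0856, 0.1908] o=[0.2716, 0.0238, -0.5006] → [0.0459, -0.1031, 0.1889, -0.9779, -0.0856, 0.1908]
q̇ = J⁺·V = [-0.1520, -0.8890, -0.8900]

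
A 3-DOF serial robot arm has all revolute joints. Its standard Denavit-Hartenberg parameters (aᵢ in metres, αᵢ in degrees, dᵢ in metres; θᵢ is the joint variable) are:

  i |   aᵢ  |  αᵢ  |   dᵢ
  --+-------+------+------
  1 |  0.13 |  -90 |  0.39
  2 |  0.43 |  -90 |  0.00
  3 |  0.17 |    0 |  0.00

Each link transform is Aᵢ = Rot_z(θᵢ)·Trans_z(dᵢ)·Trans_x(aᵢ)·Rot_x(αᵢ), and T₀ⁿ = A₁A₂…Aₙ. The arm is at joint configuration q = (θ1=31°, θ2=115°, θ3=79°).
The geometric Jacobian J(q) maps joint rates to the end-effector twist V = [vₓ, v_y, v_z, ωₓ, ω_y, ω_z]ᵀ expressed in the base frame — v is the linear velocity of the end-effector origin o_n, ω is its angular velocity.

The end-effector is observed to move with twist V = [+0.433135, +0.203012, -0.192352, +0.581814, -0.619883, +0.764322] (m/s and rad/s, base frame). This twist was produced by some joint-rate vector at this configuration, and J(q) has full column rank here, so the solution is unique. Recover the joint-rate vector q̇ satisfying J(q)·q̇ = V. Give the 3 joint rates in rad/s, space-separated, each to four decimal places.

o_n = [0.0299, -0.1767, -0.0291]
J₁: ẑ×o_n = [0.1767, 0.0299, -0.0000], ω = ẑ
J2: z=[-0.5150, 0.8572, 0.0000] o=[0.1114, 0.0670, 0.3900] → [-0.3592, -0.2159, 0.1954, -0.5150, 0.8572, 0.0000]
J3: z=[-0.7769, -0.4668, 0.4226] o=[-0.0443, -0.0266, 0.0003] → [0.0772, 0.0085, 0.1512, -0.7769, -0.4668, 0.4226]
q̇ = J⁺·V = [0.8480, -0.8310, -0.1980]

0.8480 -0.8310 -0.1980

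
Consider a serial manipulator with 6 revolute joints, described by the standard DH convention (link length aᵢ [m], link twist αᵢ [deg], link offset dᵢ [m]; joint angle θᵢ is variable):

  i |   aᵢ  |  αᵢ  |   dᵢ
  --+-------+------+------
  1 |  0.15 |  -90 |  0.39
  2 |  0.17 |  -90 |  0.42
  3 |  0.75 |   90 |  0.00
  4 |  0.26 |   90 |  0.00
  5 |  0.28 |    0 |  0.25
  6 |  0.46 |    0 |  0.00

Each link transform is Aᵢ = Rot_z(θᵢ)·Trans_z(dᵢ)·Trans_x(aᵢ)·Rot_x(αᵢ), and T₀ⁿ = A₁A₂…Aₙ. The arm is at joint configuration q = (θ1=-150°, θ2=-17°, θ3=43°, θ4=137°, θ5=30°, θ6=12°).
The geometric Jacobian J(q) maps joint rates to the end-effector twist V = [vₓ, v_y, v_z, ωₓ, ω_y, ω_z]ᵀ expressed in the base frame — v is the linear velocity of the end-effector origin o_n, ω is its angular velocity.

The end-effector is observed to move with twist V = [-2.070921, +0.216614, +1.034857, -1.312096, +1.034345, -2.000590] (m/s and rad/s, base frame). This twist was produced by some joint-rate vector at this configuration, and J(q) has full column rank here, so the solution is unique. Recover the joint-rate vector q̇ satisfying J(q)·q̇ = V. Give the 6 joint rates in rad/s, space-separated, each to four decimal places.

-0.9680 -0.7630 0.3640 -0.3790 0.5940 0.5060

o_n = [-0.6288, -0.9876, -0.1317]
J₁: ẑ×o_n = [0.9876, -0.6288, 0.0000], ω = ẑ
J2: z=[0.5000, -0.8660, 0.0000] o=[-0.1299, -0.0750, 0.3900] → [0.4518, 0.2609, -0.8884, 0.5000, -0.8660, 0.0000]
J3: z=[-0.2532, -0.1462, -0.9563] o=[-0.0607, -0.5200, 0.4397] → [-0.3636, 0.3986, 0.0353, -0.2532, -0.1462, -0.9563]
J4: z=[-0.1991, -0.9595, 0.1994] o=[-0.7707, -0.3393, 0.6001] → [0.8314, -0.1174, 0.2653, -0.1991, -0.9595, 0.1994]
J5: z=[-0.8308, 0.0574, -0.5536] o=[-0.6356, -0.4111, 0.3898] → [-0.3491, -0.4371, 0.4786, -0.8308, 0.0574, -0.5536]
J6: z=[-0.8308, 0.0574, -0.5536] o=[-0.7452, -0.5979, 0.0833] → [-0.2280, -0.2431, 0.3170, -0.8308, 0.0574, -0.5536]
q̇ = J⁺·V = [-0.9680, -0.7630, 0.3640, -0.3790, 0.5940, 0.5060]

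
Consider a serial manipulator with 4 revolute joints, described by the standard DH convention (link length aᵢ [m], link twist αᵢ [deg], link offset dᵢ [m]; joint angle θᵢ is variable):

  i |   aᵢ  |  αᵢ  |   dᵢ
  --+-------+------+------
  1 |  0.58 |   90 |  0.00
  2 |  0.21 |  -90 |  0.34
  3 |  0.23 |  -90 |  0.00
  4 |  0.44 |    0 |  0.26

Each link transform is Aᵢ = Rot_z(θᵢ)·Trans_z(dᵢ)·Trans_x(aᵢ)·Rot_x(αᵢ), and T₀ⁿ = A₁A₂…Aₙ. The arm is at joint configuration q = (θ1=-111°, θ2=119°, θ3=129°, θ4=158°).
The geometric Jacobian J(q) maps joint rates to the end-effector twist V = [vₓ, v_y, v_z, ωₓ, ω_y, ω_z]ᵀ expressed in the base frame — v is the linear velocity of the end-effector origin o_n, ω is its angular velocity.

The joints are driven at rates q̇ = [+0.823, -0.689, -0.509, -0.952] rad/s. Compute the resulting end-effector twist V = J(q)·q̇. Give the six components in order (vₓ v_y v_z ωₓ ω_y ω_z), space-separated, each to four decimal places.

0.2678 -1.3000 -0.0918 1.1716 -0.5424 1.7168

o_n = [-0.8380, -0.3917, 0.1848]
J₁: ẑ×o_n = [0.3917, -0.8380, 0.0000], ω = ẑ
J2: z=[-0.9336, 0.3584, 0.0000] o=[-0.2079, -0.5415, 0.0000] → [0.0662, 0.1725, 0.0860, -0.9336, 0.3584, 0.0000]
J3: z=[0.3134, 0.8165, -0.4848] o=[-0.4888, -0.3246, 0.1837] → [-0.0316, 0.1689, 0.2641, 0.3134, 0.8165, -0.4848]
J4: z=[-0.7225, -0.1262, -0.6797] o=[-0.3471, -0.4542, 0.0571] → [0.0263, 0.4260, -0.1071, -0.7225, -0.1262, -0.6797]
V = J·q̇ = [0.2678, -1.3000, -0.0918, 1.1716, -0.5424, 1.7168]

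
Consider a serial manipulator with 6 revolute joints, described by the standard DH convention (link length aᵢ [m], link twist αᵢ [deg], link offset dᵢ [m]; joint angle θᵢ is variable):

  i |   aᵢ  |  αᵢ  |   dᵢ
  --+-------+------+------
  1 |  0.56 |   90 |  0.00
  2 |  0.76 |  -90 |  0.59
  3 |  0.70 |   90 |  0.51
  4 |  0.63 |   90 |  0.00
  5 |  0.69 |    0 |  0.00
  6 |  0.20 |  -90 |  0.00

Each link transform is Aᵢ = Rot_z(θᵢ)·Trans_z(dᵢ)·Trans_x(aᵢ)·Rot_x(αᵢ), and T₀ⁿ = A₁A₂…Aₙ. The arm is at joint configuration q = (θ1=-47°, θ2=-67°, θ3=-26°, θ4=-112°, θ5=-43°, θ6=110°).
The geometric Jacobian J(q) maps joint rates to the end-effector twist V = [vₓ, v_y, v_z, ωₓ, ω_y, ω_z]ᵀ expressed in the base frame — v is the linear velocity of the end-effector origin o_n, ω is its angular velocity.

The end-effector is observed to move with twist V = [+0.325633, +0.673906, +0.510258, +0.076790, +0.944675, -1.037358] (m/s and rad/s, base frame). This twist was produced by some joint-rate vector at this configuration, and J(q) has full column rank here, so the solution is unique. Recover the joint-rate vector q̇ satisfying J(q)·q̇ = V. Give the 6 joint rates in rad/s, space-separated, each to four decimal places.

0.6470 -0.6240 -0.7870 -0.6390 -0.6810 -0.5440

o_n = [-0.0310, -0.6123, -1.2585]
J₁: ẑ×o_n = [0.6123, -0.0310, 0.0000], ω = ẑ
J2: z=[-0.7314, -0.6820, 0.0000] o=[0.3819, -0.4096, 0.0000] → [0.8583, -0.9204, -0.1333, -0.7314, -0.6820, 0.0000]
J3: z=[0.6278, -0.6732, 0.3907] o=[0.1529, -1.0291, -0.6996] → [0.2134, 0.2790, 0.1379, 0.6278, -0.6732, 0.3907]
J4: z=[-0.7742, -0.4877, 0.4035] o=[0.4163, -1.7615, -1.0795] → [-0.3764, -0.3191, -1.1078, -0.7742, -0.4877, 0.4035]
J5: z=[0.3104, 0.2631, 0.9135] o=[0.0688, -1.2371, -1.1124] → [-0.6092, -0.0458, 0.2202, 0.3104, 0.2631, 0.9135]
J6: z=[0.3104, 0.2631, 0.9135] o=[0.1547, -0.5875, -1.3287] → [0.0411, -0.1914, 0.0412, 0.3104, 0.2631, 0.9135]
q̇ = J⁺·V = [0.6470, -0.6240, -0.7870, -0.6390, -0.6810, -0.5440]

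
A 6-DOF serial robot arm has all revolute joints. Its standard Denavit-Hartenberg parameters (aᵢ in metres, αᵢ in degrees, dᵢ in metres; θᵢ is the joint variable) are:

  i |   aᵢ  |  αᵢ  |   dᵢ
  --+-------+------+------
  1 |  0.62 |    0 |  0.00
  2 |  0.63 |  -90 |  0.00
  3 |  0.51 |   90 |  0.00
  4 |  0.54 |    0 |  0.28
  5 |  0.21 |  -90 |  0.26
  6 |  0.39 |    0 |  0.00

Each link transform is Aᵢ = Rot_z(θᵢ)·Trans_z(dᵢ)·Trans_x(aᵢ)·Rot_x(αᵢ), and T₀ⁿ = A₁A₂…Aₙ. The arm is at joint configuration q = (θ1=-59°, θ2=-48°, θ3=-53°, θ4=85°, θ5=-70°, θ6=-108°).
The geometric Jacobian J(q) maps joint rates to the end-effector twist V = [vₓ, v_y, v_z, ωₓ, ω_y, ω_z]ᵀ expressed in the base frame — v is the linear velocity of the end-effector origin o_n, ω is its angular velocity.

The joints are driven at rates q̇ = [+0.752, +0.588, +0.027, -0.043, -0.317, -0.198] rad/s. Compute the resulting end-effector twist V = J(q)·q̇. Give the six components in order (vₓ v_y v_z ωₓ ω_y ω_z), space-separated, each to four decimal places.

o_n = [0.7712, -0.9726, 1.0621]
J₁: ẑ×o_n = [0.9726, 0.7712, -0.0000], ω = ẑ
J2: z=[0.0000, 0.0000, 1.0000] o=[0.3193, -0.5314, 0.0000] → [0.4412, 0.4519, -0.0000, 0.0000, 0.0000, 1.0000]
J3: z=[0.9563, -0.2924, 0.0000] o=[0.1351, -1.1339, 0.0000] → [-0.3105, -1.0157, 0.3402, 0.9563, -0.2924, 0.0000]
J4: z=[0.2335, 0.7637, 0.6018] o=[0.0454, -1.4274, 0.4073] → [0.2264, 0.2839, -0.4481, 0.2335, 0.7637, 0.6018]
J5: z=[0.2335, 0.7637, 0.6018] o=[0.6169, -1.3979, 0.6134] → [0.0867, -0.0119, -0.0185, 0.2335, 0.7637, 0.6018]
J6: z=[0.9693, -0.1335, -0.2067] o=[0.6939, -1.3320, 0.9319] → [0.0569, -0.1422, 0.3587, 0.9693, -0.1335, -0.2067]
V = J·q̇ = [0.9339, 0.8379, -0.0367, -0.2502, -0.2564, 1.1643]

0.9339 0.8379 -0.0367 -0.2502 -0.2564 1.1643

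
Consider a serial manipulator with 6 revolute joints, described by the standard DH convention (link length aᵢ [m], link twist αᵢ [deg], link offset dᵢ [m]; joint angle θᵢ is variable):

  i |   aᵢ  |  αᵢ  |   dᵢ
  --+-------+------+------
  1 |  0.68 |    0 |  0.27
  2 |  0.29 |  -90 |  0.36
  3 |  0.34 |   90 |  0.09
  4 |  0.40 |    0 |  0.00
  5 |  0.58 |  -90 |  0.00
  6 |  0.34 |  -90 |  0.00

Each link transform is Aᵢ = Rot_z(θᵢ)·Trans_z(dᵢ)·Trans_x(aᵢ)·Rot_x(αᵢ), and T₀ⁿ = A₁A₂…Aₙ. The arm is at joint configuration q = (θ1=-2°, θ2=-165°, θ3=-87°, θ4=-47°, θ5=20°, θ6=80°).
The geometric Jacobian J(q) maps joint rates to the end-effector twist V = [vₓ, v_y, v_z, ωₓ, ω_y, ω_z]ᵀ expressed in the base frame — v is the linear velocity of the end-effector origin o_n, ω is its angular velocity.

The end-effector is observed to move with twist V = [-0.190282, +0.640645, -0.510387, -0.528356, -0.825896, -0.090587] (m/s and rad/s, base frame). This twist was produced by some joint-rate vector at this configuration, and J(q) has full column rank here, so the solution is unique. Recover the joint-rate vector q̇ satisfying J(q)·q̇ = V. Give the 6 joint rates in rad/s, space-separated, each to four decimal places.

0.1260 -0.4390 0.1780 -0.2360 -0.4520 0.5700

o_n = [-0.0999, 0.3019, 1.7930]
J₁: ẑ×o_n = [-0.3019, -0.0999, 0.0000], ω = ẑ
J2: z=[0.0000, 0.0000, 1.0000] o=[0.6796, -0.0237, 0.2700] → [-0.3257, -0.7795, 0.0000, 0.0000, 0.0000, 1.0000]
J3: z=[0.2250, -0.9744, 0.0000] o=[0.3970, -0.0890, 0.6300] → [-1.1332, -0.2616, -0.3962, 0.2250, -0.9744, 0.0000]
J4: z=[0.9730, 0.2246, 0.0523] o=[0.3999, -0.1807, 0.9695] → [0.1597, -0.8275, 0.5819, 0.9730, 0.2246, 0.0523]
J5: z=[0.9730, 0.2246, 0.0523] o=[0.3202, 0.1012, 1.2420] → [0.1133, -0.5582, 0.2897, 0.9730, 0.2246, 0.0523]
J6: z=[0.1773, -0.8735, 0.4534] o=[0.2346, 0.3517, 1.7580] → [-0.0080, -0.1579, -0.3010, 0.1773, -0.8735, 0.4534]
q̇ = J⁺·V = [0.1260, -0.4390, 0.1780, -0.2360, -0.4520, 0.5700]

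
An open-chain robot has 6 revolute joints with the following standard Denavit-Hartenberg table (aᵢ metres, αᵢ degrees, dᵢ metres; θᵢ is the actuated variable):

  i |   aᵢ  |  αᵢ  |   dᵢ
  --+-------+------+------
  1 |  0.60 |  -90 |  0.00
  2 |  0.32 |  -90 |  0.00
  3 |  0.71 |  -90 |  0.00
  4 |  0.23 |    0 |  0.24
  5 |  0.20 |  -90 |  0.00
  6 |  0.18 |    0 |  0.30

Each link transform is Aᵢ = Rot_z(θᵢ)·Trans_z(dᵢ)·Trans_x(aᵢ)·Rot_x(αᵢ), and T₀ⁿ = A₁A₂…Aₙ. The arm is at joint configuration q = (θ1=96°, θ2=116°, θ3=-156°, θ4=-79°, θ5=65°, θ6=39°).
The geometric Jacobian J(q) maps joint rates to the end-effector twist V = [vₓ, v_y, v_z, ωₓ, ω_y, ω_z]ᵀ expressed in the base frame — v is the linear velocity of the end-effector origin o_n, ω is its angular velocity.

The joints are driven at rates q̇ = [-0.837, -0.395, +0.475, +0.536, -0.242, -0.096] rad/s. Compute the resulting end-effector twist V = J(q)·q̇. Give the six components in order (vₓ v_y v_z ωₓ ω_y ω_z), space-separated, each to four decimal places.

0.1929 0.2950 -0.1460 0.1949 -0.5550 -0.7145

o_n = [-0.6754, 0.8189, 0.6229]
J₁: ẑ×o_n = [-0.8189, -0.6754, 0.0000], ω = ẑ
J2: z=[-0.9945, -0.1045, 0.0000] o=[-0.0627, 0.5967, 0.0000] → [-0.0651, 0.6194, -0.2850, -0.9945, -0.1045, 0.0000]
J3: z=[0.0939, -0.8939, 0.4384] o=[-0.0481, 0.4572, -0.2876] → [-0.9724, -0.3605, -0.5267, 0.0939, -0.8939, 0.4384]
J4: z=[-0.8899, -0.2728, -0.3656] o=[-0.3650, 0.7098, 0.2954] → [-0.0495, 0.4049, -0.1817, -0.8899, -0.2728, -0.3656]
J5: z=[-0.8899, -0.2728, -0.3656] o=[-0.5769, 0.4581, 0.3426] → [0.0554, 0.2854, -0.3479, -0.8899, -0.2728, -0.3656]
J6: z=[-0.1991, 0.9534, -0.2267] o=[-0.6590, 0.4839, 0.5232] → [0.1710, 0.0236, -0.0511, -0.1991, 0.9534, -0.2267]
V = J·q̇ = [0.1929, 0.2950, -0.1460, 0.1949, -0.5550, -0.7145]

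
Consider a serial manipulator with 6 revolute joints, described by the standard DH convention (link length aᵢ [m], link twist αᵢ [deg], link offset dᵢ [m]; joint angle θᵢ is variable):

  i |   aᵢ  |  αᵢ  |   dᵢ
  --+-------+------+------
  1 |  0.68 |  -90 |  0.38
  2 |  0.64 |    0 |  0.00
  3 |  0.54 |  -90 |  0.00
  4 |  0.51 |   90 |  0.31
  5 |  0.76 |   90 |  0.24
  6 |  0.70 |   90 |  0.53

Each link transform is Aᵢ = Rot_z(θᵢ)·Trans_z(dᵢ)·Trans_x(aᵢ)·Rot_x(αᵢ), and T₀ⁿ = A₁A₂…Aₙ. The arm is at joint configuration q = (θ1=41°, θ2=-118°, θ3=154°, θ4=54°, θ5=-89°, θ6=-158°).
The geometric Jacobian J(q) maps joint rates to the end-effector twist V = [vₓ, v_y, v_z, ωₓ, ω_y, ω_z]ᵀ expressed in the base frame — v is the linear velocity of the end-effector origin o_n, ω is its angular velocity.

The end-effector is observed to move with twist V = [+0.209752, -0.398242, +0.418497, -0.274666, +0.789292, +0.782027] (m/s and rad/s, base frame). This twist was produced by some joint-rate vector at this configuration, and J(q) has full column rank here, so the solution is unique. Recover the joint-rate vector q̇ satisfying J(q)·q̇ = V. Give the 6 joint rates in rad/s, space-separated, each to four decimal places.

-0.1940 0.2010 -0.0510 -0.9600 0.1070 0.6960

o_n = [0.5135, 0.4484, 0.4909]
J₁: ẑ×o_n = [-0.4484, 0.5135, 0.0000], ω = ẑ
J2: z=[-0.6561, 0.7547, 0.0000] o=[0.5132, 0.4461, 0.3800] → [0.0837, 0.0728, -0.0018, -0.6561, 0.7547, 0.0000]
J3: z=[-0.6561, 0.7547, 0.0000] o=[0.2864, 0.2490, 0.9451] → [-0.3428, -0.2980, -0.3022, -0.6561, 0.7547, 0.0000]
J4: z=[-0.4436, -0.3856, -0.8090] o=[0.6162, 0.5356, 0.6277] → [-0.0178, 0.0223, -0.0009, -0.4436, -0.3856, -0.8090]
J5: z=[0.1083, 0.8730, -0.4755] o=[0.9324, 0.2638, 0.2007] → [0.3412, 0.1677, 0.3856, 0.1083, 0.8730, -0.4755]
J6: z=[-0.8818, 0.3053, 0.3596] o=[1.3072, 0.7624, 0.6967] → [0.0501, -0.4669, 0.5192, -0.8818, 0.3053, 0.3596]
q̇ = J⁺·V = [-0.1940, 0.2010, -0.0510, -0.9600, 0.1070, 0.6960]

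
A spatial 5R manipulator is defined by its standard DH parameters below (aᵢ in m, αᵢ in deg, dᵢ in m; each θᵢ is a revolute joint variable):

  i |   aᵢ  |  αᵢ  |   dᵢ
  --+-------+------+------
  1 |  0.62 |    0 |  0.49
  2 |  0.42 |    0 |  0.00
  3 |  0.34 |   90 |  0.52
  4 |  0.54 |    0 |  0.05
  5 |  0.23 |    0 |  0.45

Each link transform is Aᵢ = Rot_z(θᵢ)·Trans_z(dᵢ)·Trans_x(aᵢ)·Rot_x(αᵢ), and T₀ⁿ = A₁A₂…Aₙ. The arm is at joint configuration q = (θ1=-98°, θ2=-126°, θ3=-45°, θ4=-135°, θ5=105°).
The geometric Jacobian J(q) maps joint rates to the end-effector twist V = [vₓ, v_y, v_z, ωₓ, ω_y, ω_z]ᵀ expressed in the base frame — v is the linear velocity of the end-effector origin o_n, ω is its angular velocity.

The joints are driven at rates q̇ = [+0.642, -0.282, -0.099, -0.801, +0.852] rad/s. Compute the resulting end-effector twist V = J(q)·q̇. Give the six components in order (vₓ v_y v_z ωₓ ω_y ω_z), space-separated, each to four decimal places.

o_n = [0.1088, -0.1562, 0.5132]
J₁: ẑ×o_n = [0.1562, 0.1088, -0.0000], ω = ẑ
J2: z=[0.0000, 0.0000, 1.0000] o=[-0.0863, -0.6140, 0.4900] → [-0.4578, 0.1951, 0.0000, 0.0000, 0.0000, 1.0000]
J3: z=[0.0000, 0.0000, 1.0000] o=[-0.3884, -0.3222, 0.4900] → [-0.1661, 0.4972, 0.0000, 0.0000, 0.0000, 1.0000]
J4: z=[0.9998, 0.0175, 0.0000] o=[-0.3943, 0.0177, 1.0100] → [-0.0087, 0.4968, -0.1827, 0.9998, 0.0175, 0.0000]
J5: z=[0.9998, 0.0175, 0.0000] o=[-0.3377, -0.3632, 0.6282] → [-0.0020, 0.1150, 0.1992, 0.9998, 0.0175, 0.0000]
V = J·q̇ = [0.2510, -0.3343, 0.3160, 0.0510, 0.0009, 0.2610]

0.2510 -0.3343 0.3160 0.0510 0.0009 0.2610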